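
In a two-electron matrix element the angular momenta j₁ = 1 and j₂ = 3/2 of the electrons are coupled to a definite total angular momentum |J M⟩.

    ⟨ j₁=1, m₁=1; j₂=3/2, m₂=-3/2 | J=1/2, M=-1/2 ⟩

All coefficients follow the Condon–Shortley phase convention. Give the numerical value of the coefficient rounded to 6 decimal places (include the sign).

+0.707107

triangle: 2!·0!·1!/4! = 2/24
(j±m)!: 2!·0!·0!·3!·0!·1! = 12
prefactor² = (2J+1)·Δ·N² = 2
  k=0: +1/(0!·2!·0!·0!·0!·1!) = 1/2
Σ = 1/2  ⇒  CG² = 2·(1/2)² = 1/2
CG = +√(1/2) = +0.707107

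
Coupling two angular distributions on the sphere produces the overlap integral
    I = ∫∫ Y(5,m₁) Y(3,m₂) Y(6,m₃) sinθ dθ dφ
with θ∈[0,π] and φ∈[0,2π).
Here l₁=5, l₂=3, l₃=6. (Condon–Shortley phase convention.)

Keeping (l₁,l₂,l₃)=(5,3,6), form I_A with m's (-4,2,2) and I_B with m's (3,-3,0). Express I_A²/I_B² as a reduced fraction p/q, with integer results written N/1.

Shared (l₁,l₂,l₃)=(5,3,6): N and (l;000)² cancel in I_A²/I_B².
A: Δ = 2!·8!·4!/15! = 1/675675; Racah Σ t=1..2: t=1:−1/967680 t=2:+1/60480 = 1/64512; ⇒ 3j(5 3 6; -4 2 2)² = 15/1001, sgn +1
B: Δ = 2!·8!·4!/15! = 1/675675; Racah Σ t=0..0: t=0:+1/69120 = 1/69120; ⇒ 3j(5 3 6; 3 -3 0)² = 4/429, sgn +1
I_A²/I_B² = (15/1001)/(4/429) = 45/28

45/28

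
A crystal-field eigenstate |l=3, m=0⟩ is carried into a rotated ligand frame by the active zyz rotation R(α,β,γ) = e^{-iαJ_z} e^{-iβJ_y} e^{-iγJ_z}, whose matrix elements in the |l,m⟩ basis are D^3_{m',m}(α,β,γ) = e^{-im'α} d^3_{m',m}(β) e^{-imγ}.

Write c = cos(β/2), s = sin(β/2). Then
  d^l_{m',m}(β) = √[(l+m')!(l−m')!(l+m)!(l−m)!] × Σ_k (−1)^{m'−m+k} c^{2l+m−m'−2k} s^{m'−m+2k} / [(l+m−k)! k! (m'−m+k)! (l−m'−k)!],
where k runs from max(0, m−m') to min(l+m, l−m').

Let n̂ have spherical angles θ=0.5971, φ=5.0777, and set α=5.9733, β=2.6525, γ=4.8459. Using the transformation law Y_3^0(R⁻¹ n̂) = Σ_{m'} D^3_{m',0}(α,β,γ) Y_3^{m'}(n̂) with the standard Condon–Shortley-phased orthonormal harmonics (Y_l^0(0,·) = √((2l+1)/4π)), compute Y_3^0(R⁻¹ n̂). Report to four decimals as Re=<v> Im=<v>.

Re=0.2961 Im=0.0000

Need the full column D^3_{m',0} for m'=−3..3 at α=5.9733, β=2.6525, γ=4.8459.
cos(β/2)=0.242116, sin(β/2)=0.970247
d^3_{-3,0}: single k=3 term ⇒ +0.057974;  D = +0.034675-0.046461i
d^3_{-2,0}: k∈[2..3] ⇒ +0.017718 -0.284536 = -0.266818;  D = -0.217193+0.154981i
d^3_{-1,0}: k∈[1..3] ⇒ +0.002796 -0.134720 +0.721152 = +0.589228;  D = +0.561163-0.179685i
d^3_{0,0}: k∈[0..3] ⇒ +0.000201 -0.029114 +0.467541 -0.834247 = -0.395618;  D = -0.395618+0.000000i
d^3_{1,0}: k∈[0..2] ⇒ -0.002796 +0.134720 -0.721152 = -0.589228;  D = -0.561163-0.179685i
d^3_{2,0}: k∈[0..1] ⇒ +0.017718 -0.284536 = -0.266818;  D = -0.217193-0.154981i
d^3_{3,0}: single k=0 term ⇒ -0.057974;  D = -0.034675-0.046461i
Y_3^{m'}(θ=0.5971,φ=5.0777) and Σ D·Y over m':
  (+0.0347-0.0465i)·(-0.0660-0.0339i)  (-0.2172+0.1550i)·(-0.1990+0.1783i)  (+0.5612-0.1797i)·(+0.1571+0.4106i)  (-0.3956+0.0000i)·(+0.1294+0.0000i)  (-0.5612-0.1797i)·(-0.1571+0.4106i)  (-0.2172-0.1550i)·(-0.1990-0.1783i)  (-0.0347-0.0465i)·(+0.0660-0.0339i)
Y_3^0(R⁻¹ n̂) = +0.296064+0.000000i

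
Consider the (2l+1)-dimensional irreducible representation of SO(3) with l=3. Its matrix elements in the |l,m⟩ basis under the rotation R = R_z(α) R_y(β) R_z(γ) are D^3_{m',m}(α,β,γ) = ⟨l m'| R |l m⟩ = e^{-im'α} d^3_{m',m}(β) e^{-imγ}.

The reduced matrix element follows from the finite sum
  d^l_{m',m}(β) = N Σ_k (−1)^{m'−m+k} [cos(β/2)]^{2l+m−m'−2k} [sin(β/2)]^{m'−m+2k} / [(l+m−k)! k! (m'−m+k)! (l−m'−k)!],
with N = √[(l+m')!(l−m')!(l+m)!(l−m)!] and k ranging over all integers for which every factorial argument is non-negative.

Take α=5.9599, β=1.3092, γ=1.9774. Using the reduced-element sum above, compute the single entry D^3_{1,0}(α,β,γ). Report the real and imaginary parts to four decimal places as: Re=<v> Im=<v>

Re=0.2640 Im=0.0884

First d^3_{1,0}(β=1.3092), then the phase factors e^{-i(1)α} and e^{-i(0)γ}:
c=cos(1.309200/2)=0.793292, s=sin(1.309200/2)=0.608842; N=√[24·2·6·6]=41.569219
The bounds max(0,m−m')=0 and min(l+m,l−m')=2 give 3 terms
  k=0: (−1)^1·41.5692/(12)·0.7933^5·0.6088^1 = -0.662612
  k=1: (−1)^2·41.5692/(4)·0.7933^3·0.6088^3 = +1.170912
  k=2: (−1)^3·41.5692/(12)·0.7933^1·0.6088^5 = -0.229904
d^3_{1,0}(1.3092) = -0.662612 +1.170912 -0.229904 = +0.278396
D = (+0.948197+0.317683i)·(+0.278396)·(+1.000000+0.000000i) = +0.263974+0.088442i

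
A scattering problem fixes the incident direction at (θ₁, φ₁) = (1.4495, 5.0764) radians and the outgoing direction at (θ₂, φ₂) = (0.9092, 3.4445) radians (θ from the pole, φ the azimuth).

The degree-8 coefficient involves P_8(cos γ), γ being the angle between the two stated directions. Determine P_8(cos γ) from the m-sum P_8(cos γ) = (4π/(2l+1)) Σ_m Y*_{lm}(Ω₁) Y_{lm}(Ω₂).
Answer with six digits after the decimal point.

Summing Y*_{l m}(θ₁,φ₁)·Y_{l m}(θ₂,φ₂) over m ∈ [−8, 8]; prefactor 4π/(2·8+1) = 0.739198:
  [-8]  conj(Y_{8,-8})(Ω₁) = -0.47316 + 0.11054j ; Y_{8,-8}(Ω₂) = -0.05829 - 0.05095j ; Δ = 0.03321 + 0.01766j
  [-7]  conj(Y_{8,-7})(Ω₁) = -0.13250 - 0.19640j ; Y_{8,-7}(Ω₂) = 0.12594 + 0.20563j ; Δ = 0.02370 - 0.05198j
  [-6]  conj(Y_{8,-6})(Ω₁) = -0.16175 + 0.22982j ; Y_{8,-6}(Ω₂) = -0.10337 - 0.41057j ; Δ = 0.11108 + 0.04265j
  [-5]  conj(Y_{8,-5})(Ω₁) = -0.25551 - 0.06504j ; Y_{8,-5}(Ω₂) = -0.02287 + 0.40600j ; Δ = 0.03225 - 0.10225j
  [-4]  conj(Y_{8,-4})(Ω₁) = 0.02382 + 0.20664j ; Y_{8,-4}(Ω₂) = 0.02060 - 0.05486j ; Δ = 0.01183 + 0.00295j
  [-3]  conj(Y_{8,-3})(Ω₁) = -0.24110 + 0.12514j ; Y_{8,-3}(Ω₂) = 0.20375 - 0.26141j ; Δ = -0.01641 + 0.08852j
  [-2]  conj(Y_{8,-2})(Ω₁) = 0.12979 + 0.11569j ; Y_{8,-2}(Ω₂) = -0.20262 + 0.14035j ; Δ = -0.04254 - 0.00522j
  [-1]  conj(Y_{8,-1})(Ω₁) = -0.09751 + 0.25595j ; Y_{8,-1}(Ω₂) = -0.21960 + 0.06863j ; Δ = 0.00385 - 0.06290j
  [+0]  conj(Y_{8,0})(Ω₁) = 0.16357 + 0.00000j ; Y_{8,0}(Ω₂) = 0.28526 + 0.00000j ; Δ = 0.04666 + 0.00000j
  [+1]  conj(Y_{8,1})(Ω₁) = 0.09751 + 0.25595j ; Y_{8,1}(Ω₂) = 0.21960 + 0.06863j ; Δ = 0.00385 + 0.06290j
  [+2]  conj(Y_{8,2})(Ω₁) = 0.12979 - 0.11569j ; Y_{8,2}(Ω₂) = -0.20262 - 0.14035j ; Δ = -0.04254 + 0.00522j
  [+3]  conj(Y_{8,3})(Ω₁) = 0.24110 + 0.12514j ; Y_{8,3}(Ω₂) = -0.20375 - 0.26141j ; Δ = -0.01641 - 0.08852j
  [+4]  conj(Y_{8,4})(Ω₁) = 0.02382 - 0.20664j ; Y_{8,4}(Ω₂) = 0.02060 + 0.05486j ; Δ = 0.01183 - 0.00295j
  [+5]  conj(Y_{8,5})(Ω₁) = 0.25551 - 0.06504j ; Y_{8,5}(Ω₂) = 0.02287 + 0.40600j ; Δ = 0.03225 + 0.10225j
  [+6]  conj(Y_{8,6})(Ω₁) = -0.16175 - 0.22982j ; Y_{8,6}(Ω₂) = -0.10337 + 0.41057j ; Δ = 0.11108 - 0.04265j
  [+7]  conj(Y_{8,7})(Ω₁) = 0.13250 - 0.19640j ; Y_{8,7}(Ω₂) = -0.12594 + 0.20563j ; Δ = 0.02370 + 0.05198j
  [+8]  conj(Y_{8,8})(Ω₁) = -0.47316 - 0.11054j ; Y_{8,8}(Ω₂) = -0.05829 + 0.05095j ; Δ = 0.03321 - 0.01766j
Σ over m = 0.36059 + 0.00000j; ×(4π/17) → 0.26655 + 0.00000j. Real part: 0.266545

0.266545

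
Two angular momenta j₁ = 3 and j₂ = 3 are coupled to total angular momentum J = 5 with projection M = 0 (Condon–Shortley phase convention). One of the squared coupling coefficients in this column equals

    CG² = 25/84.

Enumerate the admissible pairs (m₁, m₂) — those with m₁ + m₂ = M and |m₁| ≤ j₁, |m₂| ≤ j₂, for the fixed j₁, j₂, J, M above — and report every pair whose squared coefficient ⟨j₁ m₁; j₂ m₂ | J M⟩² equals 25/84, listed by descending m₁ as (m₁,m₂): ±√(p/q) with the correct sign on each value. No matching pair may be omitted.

(1,-1): +√(25/84); (-1,1): −√(25/84)

Admissible pairs with m₁+m₂ = M = 0: (-3,3), (-2,2), (-1,1), (0,0), (1,-1), (2,-2), (3,-3)
  (m₁,m₂)=(3,-3): CG² = 1/84, CG = +√(1/84)
  (m₁,m₂)=(2,-2): CG² = 4/21, CG = +√(4/21)
  (m₁,m₂)=(1,-1): CG² = 25/84, CG = +√(25/84)   ← matches the target
  (m₁,m₂)=(0,0): CG² = 0/1, CG = 0
  (m₁,m₂)=(-1,1): CG² = 25/84, CG = −√(25/84)   ← matches the target
  (m₁,m₂)=(-2,2): CG² = 4/21, CG = −√(4/21)
  (m₁,m₂)=(-3,3): CG² = 1/84, CG = −√(1/84)
Pairs with CG² = 25/84: (1,-1): +√(25/84); (-1,1): −√(25/84)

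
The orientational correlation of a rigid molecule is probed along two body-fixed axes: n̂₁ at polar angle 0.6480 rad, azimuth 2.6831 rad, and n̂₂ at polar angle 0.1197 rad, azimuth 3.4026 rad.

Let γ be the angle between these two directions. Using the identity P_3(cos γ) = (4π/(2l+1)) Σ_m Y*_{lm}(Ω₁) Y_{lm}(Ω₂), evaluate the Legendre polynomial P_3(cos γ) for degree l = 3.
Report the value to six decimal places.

0.243965

Term-by-term m-sum for l=3 (normalisation 4π/7 = 1.795196):
  term(m=-3) = (-0.000036, -0.000054)   from Y*(Ω₁)=(-0.017807, 0.090005), Y(Ω₂)=(-0.000504, 0.000501)
  term(m=-2) = (0.000564, -0.004258)   from Y*(Ω₁)=(0.180555, -0.235639), Y(Ω₂)=(0.012542, -0.007215)
  term(m=-1) = (0.048458, -0.042458)   from Y*(Ω₁)=(-0.381048, 0.188075), Y(Ω₂)=(-0.146483, 0.039126)
  term(m=+0) = (0.037926, 0.000000)   from Y*(Ω₁)=(0.053073, -0.000000), Y(Ω₂)=(0.714595, 0.000000)
  term(m=+1) = (0.048458, 0.042458)   from Y*(Ω₁)=(0.381048, 0.188075), Y(Ω₂)=(0.146483, 0.039126)
  term(m=+2) = (0.000564, 0.004258)   from Y*(Ω₁)=(0.180555, 0.235639), Y(Ω₂)=(0.012542, 0.007215)
  term(m=+3) = (-0.000036, 0.000054)   from Y*(Ω₁)=(0.017807, 0.090005), Y(Ω₂)=(0.000504, 0.000501)
Total Σ_m = (0.135899, 0.000000). Multiply by 1.795196: (0.243965, 0.000000). P_3(cos γ) = 0.243965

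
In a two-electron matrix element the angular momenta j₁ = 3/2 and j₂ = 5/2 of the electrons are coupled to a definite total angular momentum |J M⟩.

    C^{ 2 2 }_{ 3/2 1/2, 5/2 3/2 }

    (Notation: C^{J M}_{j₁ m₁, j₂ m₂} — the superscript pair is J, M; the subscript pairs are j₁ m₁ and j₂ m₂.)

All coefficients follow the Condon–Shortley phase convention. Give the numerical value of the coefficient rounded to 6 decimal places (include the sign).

-0.617213  (= −√(8/21))

√[5·2!1!3!/7! · 2!1!4!1!4!0!] = √(96/7)
  +(−1)^1/∏(1,1,0,3,1,0)! = -1/6  (running -1/6)
⟨..|..⟩ = √(96/7)·(-1/6) = -0.617213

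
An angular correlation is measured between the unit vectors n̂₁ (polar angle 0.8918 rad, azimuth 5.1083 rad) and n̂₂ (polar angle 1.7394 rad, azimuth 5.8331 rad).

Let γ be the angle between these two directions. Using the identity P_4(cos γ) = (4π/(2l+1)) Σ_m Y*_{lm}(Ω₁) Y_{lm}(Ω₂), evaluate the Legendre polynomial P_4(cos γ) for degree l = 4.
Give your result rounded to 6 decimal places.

Expand P_4 via completeness: Σ_{m} conj(Y_{4,m}) at Ω₁ times Y_{4,m} at Ω₂ —
  term(m=-4) = -0.06585 - 0.01628j   from Y*(Ω₁)=-0.00209 + 0.16229j, Y(Ω₂)=-0.09510 + 0.40700j
  term(m=-3) = 0.04231 + 0.06137j   from Y*(Ω₁)=-0.34361 + 0.13846j, Y(Ω₂)=-0.04402 - 0.19636j
  term(m=-2) = -0.01126 + 0.09243j   from Y*(Ω₁)=-0.25061 - 0.25385j, Y(Ω₂)=-0.16222 - 0.20449j
  term(m=-1) = -0.00908 + 0.00804j   from Y*(Ω₁)=-0.02133 + 0.05103j, Y(Ω₂)=0.19751 + 0.09543j
  term(m=+0) = -0.08276 + 0.00000j   from Y*(Ω₁)=-0.35837 + 0.00000j, Y(Ω₂)=0.23093 + 0.00000j
  term(m=+1) = -0.00908 - 0.00804j   from Y*(Ω₁)=0.02133 + 0.05103j, Y(Ω₂)=-0.19751 + 0.09543j
  term(m=+2) = -0.01126 - 0.09243j   from Y*(Ω₁)=-0.25061 + 0.25385j, Y(Ω₂)=-0.16222 + 0.20449j
  term(m=+3) = 0.04231 - 0.06137j   from Y*(Ω₁)=0.34361 + 0.13846j, Y(Ω₂)=0.04402 - 0.19636j
  term(m=+4) = -0.06585 + 0.01628j   from Y*(Ω₁)=-0.00209 - 0.16229j, Y(Ω₂)=-0.09510 - 0.40700j
Σ over m = -0.17051 - 0.00000j; ×(4π/9) → -0.23808 - 0.00000j. Real part: -0.238081

-0.238081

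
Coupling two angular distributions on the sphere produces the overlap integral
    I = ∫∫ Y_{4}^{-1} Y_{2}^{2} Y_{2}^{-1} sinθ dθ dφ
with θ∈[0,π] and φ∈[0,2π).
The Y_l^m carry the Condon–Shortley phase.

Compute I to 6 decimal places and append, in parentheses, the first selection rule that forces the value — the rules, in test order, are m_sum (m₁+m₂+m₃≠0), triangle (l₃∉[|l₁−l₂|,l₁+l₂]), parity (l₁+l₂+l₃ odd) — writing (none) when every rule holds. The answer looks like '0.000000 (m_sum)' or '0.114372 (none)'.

-0.090112 (none)

Checks pass: Σm=0; 8 even; l₃=2∈[2,6].
(2·4+1)(2·2+1)(2·2+1) = 225
Δ: 4! 4! 0! / 9! → 1/630
sum: t=2:+1/16 = 1/16
3j²(4 2 2; 0 0 0) = Δ·Π!·Σ² = 2/35  (sign +1)
sum: t=4:+1/144 = 1/144
3j²(4 2 2; -1 2 -1) = Δ·Π!·Σ² = 1/126  (sign -1)
combine: 4πI² = 225·2/35·1/126 = 5/49
take √, sign -1: I = -0.09011188
No selection rule forces the value: the integral is nonzero (none).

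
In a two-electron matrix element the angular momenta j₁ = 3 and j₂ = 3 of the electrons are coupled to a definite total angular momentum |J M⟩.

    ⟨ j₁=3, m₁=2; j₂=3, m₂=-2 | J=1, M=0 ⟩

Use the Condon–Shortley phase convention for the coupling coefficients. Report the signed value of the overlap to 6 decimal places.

-0.377964  (= −√(1/7))

j₁+j₂−J=5  J+j₁−j₂=1  J−j₁+j₂=1  j₁+j₂+J+1=8
(j₁±m₁, j₂±m₂, J±M) = (5,1,1,5,1,1)
P² = 900/7
sum k=0..1:
  [0] +1/120 = 1/120
  [1] −1/24 = -1/24
S = -1/30
C² = P²·S² = 1/7 ; C = -0.377964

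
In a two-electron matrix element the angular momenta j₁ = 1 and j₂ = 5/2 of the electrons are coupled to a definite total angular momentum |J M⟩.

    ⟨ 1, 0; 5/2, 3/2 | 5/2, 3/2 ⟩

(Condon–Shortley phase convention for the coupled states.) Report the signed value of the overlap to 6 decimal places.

-0.507093

√[6·1!1!4!/7! · 1!1!4!1!4!1!] = √(576/35)
  +(−1)^0/∏(0,1,1,4,0,0)! = 1/24  (running 1/24)
  +(−1)^1/∏(1,0,0,3,1,1)! = -1/6  (running -1/8)
⟨..|..⟩ = √(576/35)·(-1/8) = -0.507093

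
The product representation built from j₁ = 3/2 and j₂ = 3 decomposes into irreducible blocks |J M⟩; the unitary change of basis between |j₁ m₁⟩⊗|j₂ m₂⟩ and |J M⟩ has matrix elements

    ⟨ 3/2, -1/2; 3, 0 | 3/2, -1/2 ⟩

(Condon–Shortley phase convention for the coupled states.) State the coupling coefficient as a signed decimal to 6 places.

+√(9/35) = +0.507093

j₁+j₂−J=3  J+j₁−j₂=0  J−j₁+j₂=3  j₁+j₂+J+1=7
(j₁±m₁, j₂±m₂, J±M) = (1,2,3,3,1,2)
P² = 144/35
sum k=2..2:
  [2] +1/4 = 1/4
S = 1/4
C² = P²·S² = 9/35 ; C = +0.507093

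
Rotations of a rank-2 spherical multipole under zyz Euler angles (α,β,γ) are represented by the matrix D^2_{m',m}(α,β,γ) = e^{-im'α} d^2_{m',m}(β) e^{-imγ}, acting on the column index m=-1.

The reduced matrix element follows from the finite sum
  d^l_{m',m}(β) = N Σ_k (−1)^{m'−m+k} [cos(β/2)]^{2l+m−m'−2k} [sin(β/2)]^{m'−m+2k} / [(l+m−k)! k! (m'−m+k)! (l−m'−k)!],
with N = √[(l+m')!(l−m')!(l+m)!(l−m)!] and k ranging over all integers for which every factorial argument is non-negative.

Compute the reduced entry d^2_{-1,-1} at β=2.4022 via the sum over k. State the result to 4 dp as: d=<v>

d^2_{-1,-1}(β=2.4022) via the finite sum:
c=cos(2.402200/2)=0.361332, s=sin(2.402200/2)=0.932437; N=√[1·6·1·6]=6.000000
k: max(0,(-1)−(-1))=0 … min(2+(-1),2−(-1))=1
  k=0: (−1)^0·6.0000/(6)·0.3613^4·0.9324^0 = +0.017046
  k=1: (−1)^1·6.0000/(2)·0.3613^2·0.9324^2 = -0.340545
d^2_{-1,-1}(2.4022) = +0.017046 -0.340545 = -0.323498

d=-0.3235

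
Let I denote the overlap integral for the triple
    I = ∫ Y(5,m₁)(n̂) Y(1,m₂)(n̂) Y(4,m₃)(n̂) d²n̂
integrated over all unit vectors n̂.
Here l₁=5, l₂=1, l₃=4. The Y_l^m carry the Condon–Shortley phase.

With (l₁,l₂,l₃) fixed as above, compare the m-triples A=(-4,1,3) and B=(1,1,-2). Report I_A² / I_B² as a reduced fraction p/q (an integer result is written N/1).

Same 5,1,4: normalisation and zero-m 3j drop out of the ratio.
A: Δ: 2! 8! 0! / 11! → 1/495; sum: t=2:+1/10080 = 1/10080; 3j²(5 1 4; -4 1 3) = Δ·Π!·Σ² = 4/55  (sign -1)
B: Δ: 2! 8! 0! / 11! → 1/495; sum: t=2:+1/2880 = 1/2880; 3j²(5 1 4; 1 1 -2) = Δ·Π!·Σ² = 2/165  (sign +1)
I_A²/I_B² = (4/55)/(2/165) = 6/1

6/1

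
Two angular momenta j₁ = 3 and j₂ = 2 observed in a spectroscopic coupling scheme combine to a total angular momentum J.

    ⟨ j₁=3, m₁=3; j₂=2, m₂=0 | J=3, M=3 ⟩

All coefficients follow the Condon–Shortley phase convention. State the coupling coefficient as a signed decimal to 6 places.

+0.645497

√[7·2!4!2!/9! · 6!0!2!2!6!0!] = √(3840)
  +(−1)^0/∏(0,2,0,2,4,0)! = 1/96  (running 1/96)
⟨..|..⟩ = √(3840)·(1/96) = +0.645497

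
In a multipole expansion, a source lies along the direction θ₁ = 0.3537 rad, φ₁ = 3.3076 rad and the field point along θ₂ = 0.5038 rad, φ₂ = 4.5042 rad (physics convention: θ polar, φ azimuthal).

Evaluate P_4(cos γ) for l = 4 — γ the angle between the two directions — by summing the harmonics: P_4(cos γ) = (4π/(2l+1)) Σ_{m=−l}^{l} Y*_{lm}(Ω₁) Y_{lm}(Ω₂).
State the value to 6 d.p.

0.108971

Summing Y*_{l m}(θ₁,φ₁)·Y_{l m}(θ₂,φ₂) over m ∈ [−4, 4]; prefactor 4π/(2·4+1) = 1.396263:
  [-4]  conj(Y_{4,-4})(Ω₁) = 0.00502 + 0.00393j ; Y_{4,-4}(Ω₂) = 0.01617 + 0.01778j ; Δ = 0.00001 + 0.00015j
  [-3]  conj(Y_{4,-3})(Ω₁) = -0.04287 - 0.02331j ; Y_{4,-3}(Ω₂) = 0.07211 - 0.10004j ; Δ = -0.00542 + 0.00261j
  [-2]  conj(Y_{4,-2})(Ω₁) = 0.19579 + 0.06750j ; Y_{4,-2}(Ω₂) = -0.31149 - 0.13775j ; Δ = -0.05169 - 0.04800j
  [-1]  conj(Y_{4,-1})(Ω₁) = -0.47911 - 0.08027j ; Y_{4,-1}(Ω₂) = -0.09792 + 0.46352j ; Δ = 0.08412 - 0.21421j
  [+0]  conj(Y_{4,0})(Ω₁) = 0.39192 + 0.00000j ; Y_{4,0}(Ω₂) = 0.06123 + 0.00000j ; Δ = 0.02400 + 0.00000j
  [+1]  conj(Y_{4,1})(Ω₁) = 0.47911 - 0.08027j ; Y_{4,1}(Ω₂) = 0.09792 + 0.46352j ; Δ = 0.08412 + 0.21421j
  [+2]  conj(Y_{4,2})(Ω₁) = 0.19579 - 0.06750j ; Y_{4,2}(Ω₂) = -0.31149 + 0.13775j ; Δ = -0.05169 + 0.04800j
  [+3]  conj(Y_{4,3})(Ω₁) = 0.04287 - 0.02331j ; Y_{4,3}(Ω₂) = -0.07211 - 0.10004j ; Δ = -0.00542 - 0.00261j
  [+4]  conj(Y_{4,4})(Ω₁) = 0.00502 - 0.00393j ; Y_{4,4}(Ω₂) = 0.01617 - 0.01778j ; Δ = 0.00001 - 0.00015j
Accumulated sum 0.07804 + 0.00000j; after 4π/(2l+1) scaling, 0.10897 + 0.00000j ⇒ P_4 = 0.108971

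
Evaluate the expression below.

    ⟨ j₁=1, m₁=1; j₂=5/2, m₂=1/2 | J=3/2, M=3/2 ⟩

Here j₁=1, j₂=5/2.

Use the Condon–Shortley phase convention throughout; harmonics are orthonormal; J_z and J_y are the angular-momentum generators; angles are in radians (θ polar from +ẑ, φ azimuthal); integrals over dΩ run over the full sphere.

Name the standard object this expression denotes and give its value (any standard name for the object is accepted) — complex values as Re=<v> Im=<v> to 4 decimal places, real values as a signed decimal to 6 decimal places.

Clebsch–Gordan coefficient, +√(1/15) ≈ +0.258199

This is a Clebsch–Gordan (vector-coupling) coefficient.
√[4·2!0!3!/6! · 2!0!3!2!3!0!] = √(48/5)
  +(−1)^0/∏(0,2,0,3,0,0)! = 1/12  (running 1/12)
⟨..|..⟩ = √(48/5)·(1/12) = +0.258199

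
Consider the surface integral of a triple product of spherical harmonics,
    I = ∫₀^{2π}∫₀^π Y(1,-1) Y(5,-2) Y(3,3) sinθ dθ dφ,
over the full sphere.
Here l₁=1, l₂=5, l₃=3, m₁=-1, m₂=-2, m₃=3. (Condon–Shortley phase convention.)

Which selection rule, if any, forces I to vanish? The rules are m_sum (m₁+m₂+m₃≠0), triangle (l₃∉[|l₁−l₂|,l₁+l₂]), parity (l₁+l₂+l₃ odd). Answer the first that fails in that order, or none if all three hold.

triangle

Σmᵢ = 0  ✓
l₃∈[|l₁−l₂|,l₁+l₂]=[4,6] required, l₃=3 fails  ✗
Σlᵢ = 9 ⇒ odd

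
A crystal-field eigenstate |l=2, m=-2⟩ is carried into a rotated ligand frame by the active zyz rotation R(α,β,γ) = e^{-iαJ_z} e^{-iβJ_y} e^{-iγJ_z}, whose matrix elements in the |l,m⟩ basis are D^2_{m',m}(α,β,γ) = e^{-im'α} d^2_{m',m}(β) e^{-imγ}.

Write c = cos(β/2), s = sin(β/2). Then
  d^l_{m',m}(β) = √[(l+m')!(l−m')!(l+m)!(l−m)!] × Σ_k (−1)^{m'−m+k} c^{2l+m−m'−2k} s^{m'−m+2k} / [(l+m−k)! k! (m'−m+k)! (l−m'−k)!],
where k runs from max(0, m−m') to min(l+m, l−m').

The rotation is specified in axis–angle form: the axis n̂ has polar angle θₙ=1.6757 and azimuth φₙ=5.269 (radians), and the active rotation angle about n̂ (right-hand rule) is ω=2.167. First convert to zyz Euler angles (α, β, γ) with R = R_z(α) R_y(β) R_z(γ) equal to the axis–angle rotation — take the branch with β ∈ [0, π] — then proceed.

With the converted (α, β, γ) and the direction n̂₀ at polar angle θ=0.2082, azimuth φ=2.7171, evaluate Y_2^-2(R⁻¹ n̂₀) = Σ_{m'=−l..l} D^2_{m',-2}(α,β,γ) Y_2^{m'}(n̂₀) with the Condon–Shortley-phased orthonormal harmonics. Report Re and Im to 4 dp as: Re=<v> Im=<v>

Re=-0.0810 Im=-0.3109

Axis–angle → zyz. n̂ = (sinθₙcosφₙ, sinθₙsinφₙ, cosθₙ) = (+0.525408, -0.844383, -0.104711), ω = 2.1670.
R = I cosω + sinω [n̂]ₓ + (1−cosω) n̂n̂ᵀ gives
  R = [-0.130447, -0.606108, -0.784612; -0.779400, +0.551821, -0.296698; +0.612796, +0.572823, -0.544384]
β = atan2(√(R₁₃²+R₂₃²), R₃₃) = 2.146451; α = atan2(R₂₃, R₁₃) mod 2π = 3.503118; γ = atan2(R₃₂, −R₃₁) mod 2π = 2.389896
Need the full column D^2_{m',-2} for m'=−2..2 at α=3.5031, β=2.1465, γ=2.3899.
cos(β/2)=0.477292, sin(β/2)=0.878745
d^2_{-2,-2}: single k=0 term ⇒ +0.051896;  D = +0.036881-0.036510i
d^2_{-1,-2}: single k=0 term ⇒ -0.191094;  D = +0.079475-0.173783i
d^2_{0,-2}: single k=0 term ⇒ +0.430893;  D = +0.029022-0.429915i
d^2_{1,-2}: single k=0 term ⇒ -0.647743;  D = -0.187780-0.619927i
d^2_{2,-2}: single k=0 term ⇒ +0.596281;  D = -0.363536-0.472644i
Y_2^{m'}(θ=0.2082,φ=2.7171) and Σ D·Y over m':
  (+0.0369-0.0365i)·(+0.0109+0.0124i)  (+0.0795-0.1738i)·(-0.1424-0.0643i)  (+0.0290-0.4299i)·(+0.5904+0.0000i)  (-0.1878-0.6199i)·(+0.1424-0.0643i)  (-0.3635-0.4726i)·(+0.0109-0.0124i)
Y_2^-2(R⁻¹ n̂) = -0.080954-0.310944i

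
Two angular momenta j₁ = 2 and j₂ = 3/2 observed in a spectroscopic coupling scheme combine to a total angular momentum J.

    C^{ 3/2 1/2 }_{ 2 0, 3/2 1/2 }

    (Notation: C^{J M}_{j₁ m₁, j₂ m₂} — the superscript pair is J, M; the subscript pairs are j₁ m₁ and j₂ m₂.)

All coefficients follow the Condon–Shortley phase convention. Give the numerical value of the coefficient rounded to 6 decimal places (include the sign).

−√(1/5) = -0.447214

√[4·2!2!1!/6! · 2!2!2!1!2!1!] = √(16/45)
  +(−1)^1/∏(1,1,1,1,1,0)! = -1  (running -1)
  +(−1)^2/∏(2,0,0,0,2,1)! = 1/4  (running -3/4)
⟨..|..⟩ = √(16/45)·(-3/4) = -0.447214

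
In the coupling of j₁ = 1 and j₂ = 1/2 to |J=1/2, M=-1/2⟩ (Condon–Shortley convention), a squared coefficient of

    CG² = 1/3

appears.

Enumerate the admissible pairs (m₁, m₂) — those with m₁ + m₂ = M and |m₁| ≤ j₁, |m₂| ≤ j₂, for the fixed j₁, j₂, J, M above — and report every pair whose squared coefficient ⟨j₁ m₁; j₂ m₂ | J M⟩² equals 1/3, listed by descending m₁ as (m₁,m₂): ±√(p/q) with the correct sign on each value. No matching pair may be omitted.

(0,-1/2): +√(1/3)

Admissible pairs with m₁+m₂ = M = -1/2: (-1,1/2), (0,-1/2)
  (m₁,m₂)=(0,-1/2): CG² = 1/3, CG = +√(1/3)   ← matches the target
  (m₁,m₂)=(-1,1/2): CG² = 2/3, CG = −√(2/3)
Pairs with CG² = 1/3: (0,-1/2): +√(1/3)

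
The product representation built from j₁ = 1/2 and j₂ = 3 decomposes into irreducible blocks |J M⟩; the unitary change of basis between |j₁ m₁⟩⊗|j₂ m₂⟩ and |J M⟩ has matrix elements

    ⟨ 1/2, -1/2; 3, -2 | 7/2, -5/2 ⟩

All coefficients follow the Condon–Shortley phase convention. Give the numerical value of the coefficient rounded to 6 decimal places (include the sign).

+√(6/7) ≈ +0.925820

√[8·0!1!6!/8! · 0!1!1!5!1!6!] = √(86400/7)
  +(−1)^0/∏(0,0,1,1,0,5)! = 1/120  (running 1/120)
⟨..|..⟩ = √(86400/7)·(1/120) = +0.925820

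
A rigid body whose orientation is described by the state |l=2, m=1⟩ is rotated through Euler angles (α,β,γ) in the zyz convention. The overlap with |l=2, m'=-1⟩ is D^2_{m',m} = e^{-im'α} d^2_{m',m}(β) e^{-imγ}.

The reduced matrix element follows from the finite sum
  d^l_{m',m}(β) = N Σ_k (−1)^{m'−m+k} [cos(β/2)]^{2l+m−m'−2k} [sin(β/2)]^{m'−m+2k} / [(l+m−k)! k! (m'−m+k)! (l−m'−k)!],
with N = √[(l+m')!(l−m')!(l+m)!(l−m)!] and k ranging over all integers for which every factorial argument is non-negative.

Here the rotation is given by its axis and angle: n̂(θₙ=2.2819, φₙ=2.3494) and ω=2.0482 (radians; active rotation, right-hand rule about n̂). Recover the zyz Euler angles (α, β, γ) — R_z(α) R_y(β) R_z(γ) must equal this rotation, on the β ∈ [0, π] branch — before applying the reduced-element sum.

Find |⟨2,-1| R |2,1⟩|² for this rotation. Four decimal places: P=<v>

Axis–angle → zyz. n̂ = (sinθₙcosφₙ, sinθₙsinφₙ, cosθₙ) = (-0.532081, +0.539361, -0.652670), ω = 2.0482.
R = I cosω + sinω [n̂]ₓ + (1−cosω) n̂n̂ᵀ gives
  R = [-0.046282, +0.160850, +0.985893; -0.998542, -0.034898, -0.041182; +0.027781, -0.986362, +0.162230]
β = atan2(√(R₁₃²+R₂₃²), R₃₃) = 1.407846; α = atan2(R₂₃, R₁₃) mod 2π = 6.241438; γ = atan2(R₃₂, −R₃₁) mod 2π = 4.684231
Split into d^2_{-1,1}(β=1.4078) × two z-phases.
c=cos(1.407846/2)=0.762309, s=sin(1.407846/2)=0.647213; N=√[1·6·6·1]=6.000000
k∈{2,3} keeps every argument non-negative
  k=2: (−1)^0·6.0000/(2)·0.7623^2·0.6472^2 = +0.730261
  k=3: (−1)^1·6.0000/(6)·0.7623^0·0.6472^4 = -0.175465
d^2_{-1,1}(1.4078) = +0.730261 -0.175465 = +0.554796
|D^2_{-1,1}|² = |d^2_{-1,1}(β)|² = (+0.554796)² = 0.307799 (the z-rotation phases have unit modulus)

P=0.3078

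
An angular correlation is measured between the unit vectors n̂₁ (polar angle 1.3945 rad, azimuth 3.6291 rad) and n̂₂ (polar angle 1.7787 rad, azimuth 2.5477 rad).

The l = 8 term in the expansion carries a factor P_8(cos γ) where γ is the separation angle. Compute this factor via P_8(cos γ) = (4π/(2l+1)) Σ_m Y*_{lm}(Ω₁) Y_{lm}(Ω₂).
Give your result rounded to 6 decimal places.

-0.249130

Summing Y*_{l m}(θ₁,φ₁)·Y_{l m}(θ₂,φ₂) over m ∈ [−8, 8]; prefactor 4π/(2·8+1) = 0.739198:
  term(m=-8) = (-0.140925, 0.137632)   from Y*(Ω₁)=(-0.330192, -0.312869), Y(Ω₂)=(0.016777, -0.432721)
  term(m=-7) = (-0.033208, -0.113692)   from Y*(Ω₁)=(0.312312, 0.086757), Y(Ω₂)=(-0.192593, -0.310533)
  term(m=-6) = (0.021547, 0.004485)   from Y*(Ω₁)=(0.180289, -0.039663), Y(Ω₂)=(0.108776, 0.048807)
  term(m=-5) = (-0.076171, 0.091428)   from Y*(Ω₁)=(-0.255222, 0.216746), Y(Ω₂)=(0.350143, -0.060872)
  term(m=-4) = (-0.000100, -0.000245)   from Y*(Ω₁)=(-0.030795, 0.077273), Y(Ω₂)=(-0.002293, 0.002206)
  term(m=-3) = (0.107854, 0.011106)   from Y*(Ω₁)=(-0.035339, -0.325108), Y(Ω₂)=(-0.069400, 0.324203)
  term(m=-2) = (0.000984, -0.001464)   from Y*(Ω₁)=(-0.020362, -0.030034), Y(Ω₂)=(0.018170, 0.045098)
  term(m=-1) = (-0.047785, -0.089719)   from Y*(Ω₁)=(0.283280, 0.150192), Y(Ω₂)=(-0.262747, -0.177409)
  term(m=+0) = (-0.001422, 0.000000)   from Y*(Ω₁)=(0.022315, -0.000000), Y(Ω₂)=(-0.063704, 0.000000)
  term(m=+1) = (-0.047785, 0.089719)   from Y*(Ω₁)=(-0.283280, 0.150192), Y(Ω₂)=(0.262747, -0.177409)
  term(m=+2) = (0.000984, 0.001464)   from Y*(Ω₁)=(-0.020362, 0.030034), Y(Ω₂)=(0.018170, -0.045098)
  term(m=+3) = (0.107854, -0.011106)   from Y*(Ω₁)=(0.035339, -0.325108), Y(Ω₂)=(0.069400, 0.324203)
  term(m=+4) = (-0.000100, 0.000245)   from Y*(Ω₁)=(-0.030795, -0.077273), Y(Ω₂)=(-0.002293, -0.002206)
  term(m=+5) = (-0.076171, -0.091428)   from Y*(Ω₁)=(0.255222, 0.216746), Y(Ω₂)=(-0.350143, -0.060872)
  term(m=+6) = (0.021547, -0.004485)   from Y*(Ω₁)=(0.180289, 0.039663), Y(Ω₂)=(0.108776, -0.048807)
  term(m=+7) = (-0.033208, 0.113692)   from Y*(Ω₁)=(-0.312312, 0.086757), Y(Ω₂)=(0.192593, -0.310533)
  term(m=+8) = (-0.140925, -0.137632)   from Y*(Ω₁)=(-0.330192, 0.312869), Y(Ω₂)=(0.016777, 0.432721)
Total Σ_m = (-0.337028, 0.000000). Multiply by 0.739198: (-0.249130, 0.000000). P_8(cos γ) = -0.249130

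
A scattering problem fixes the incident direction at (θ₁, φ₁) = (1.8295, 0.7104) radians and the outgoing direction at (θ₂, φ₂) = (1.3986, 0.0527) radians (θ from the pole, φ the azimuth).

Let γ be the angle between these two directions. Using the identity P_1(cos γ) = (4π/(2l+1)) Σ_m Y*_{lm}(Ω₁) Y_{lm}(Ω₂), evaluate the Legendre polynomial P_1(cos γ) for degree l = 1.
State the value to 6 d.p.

0.709915

Summing Y*_{l m}(θ₁,φ₁)·Y_{l m}(θ₂,φ₂) over m ∈ [−1, 1]; prefactor 4π/(2·1+1) = 4.188790:
  [-1]  conj(Y_{1,-1})(Ω₁) = (0.253203, 0.217812) ; Y_{1,-1}(Ω₂) = (0.339912, -0.017930) ; Δ = (0.089972, 0.069497)
  [+0]  conj(Y_{1,0})(Ω₁) = (-0.124998, -0.000000) ; Y_{1,0}(Ω₂) = (0.083720, 0.000000) ; Δ = (-0.010465, -0.000000)
  [+1]  conj(Y_{1,1})(Ω₁) = (-0.253203, 0.217812) ; Y_{1,1}(Ω₂) = (-0.339912, -0.017930) ; Δ = (0.089972, -0.069497)
Total Σ_m = (0.169480, 0.000000). Multiply by 4.188790: (0.709915, 0.000000). P_1(cos γ) = 0.709915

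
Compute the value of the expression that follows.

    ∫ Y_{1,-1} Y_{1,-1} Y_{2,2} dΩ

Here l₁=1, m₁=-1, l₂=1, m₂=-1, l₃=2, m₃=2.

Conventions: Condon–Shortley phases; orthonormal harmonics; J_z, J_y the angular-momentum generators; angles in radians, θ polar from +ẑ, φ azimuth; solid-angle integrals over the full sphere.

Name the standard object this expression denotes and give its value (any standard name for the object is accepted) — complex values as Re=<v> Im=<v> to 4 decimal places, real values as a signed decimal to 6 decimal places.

Gaunt coefficient, +0.309019

This is a Gaunt coefficient — the integral of a triple product of spherical harmonics over the sphere.
Rules hold: Σm=0, L=4 even, 0≤2≤2.
N = 3·3·5 = 45
Δ = 0!·2!·2!/5! = 1/30
Racah Σ t=0..0: t=0:+1/1 = 1/1
⇒ 3j(1 1 2; 0 0 0)² = 2/15, sgn +1
Racah Σ t=0..0: t=0:+1/4 = 1/4
⇒ 3j(1 1 2; -1 -1 2)² = 1/5, sgn +1
4πI² = N·(3j₀)²·(3jₘ)² = 6/5
I = +1·√(1.2/4π) = 0.30901936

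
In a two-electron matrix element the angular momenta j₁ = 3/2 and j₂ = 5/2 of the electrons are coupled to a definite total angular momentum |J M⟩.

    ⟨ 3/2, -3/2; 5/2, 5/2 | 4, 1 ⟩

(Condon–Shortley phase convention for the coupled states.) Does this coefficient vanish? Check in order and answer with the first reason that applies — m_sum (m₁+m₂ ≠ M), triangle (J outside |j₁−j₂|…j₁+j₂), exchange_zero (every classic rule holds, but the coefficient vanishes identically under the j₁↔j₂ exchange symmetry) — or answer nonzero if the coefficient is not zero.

m-sum: m₁+m₂ = -3/2+5/2 = 1, M = 1  ✓
triangle: |j₁−j₂| = 1 ≤ J = 4 ≤ j₁+j₂ = 4  ✓
exchange: j₁≠j₂ or m₁≠m₂ — the exchange symmetry imposes no constraint here
value check: CG = +√(1/56) = +0.133631 ≠ 0

nonzero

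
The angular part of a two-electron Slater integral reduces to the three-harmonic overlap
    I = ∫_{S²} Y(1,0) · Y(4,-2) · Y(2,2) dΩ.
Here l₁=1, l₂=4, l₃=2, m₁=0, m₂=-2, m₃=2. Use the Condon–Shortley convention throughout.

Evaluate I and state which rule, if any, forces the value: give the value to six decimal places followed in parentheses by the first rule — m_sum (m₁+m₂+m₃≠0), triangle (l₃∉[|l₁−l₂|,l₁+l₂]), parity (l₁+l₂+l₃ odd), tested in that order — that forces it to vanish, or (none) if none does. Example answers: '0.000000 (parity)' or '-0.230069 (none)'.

l₃=2 ∉ [3,5] — triangle fails ⇒ I = 0

0.000000 (triangle)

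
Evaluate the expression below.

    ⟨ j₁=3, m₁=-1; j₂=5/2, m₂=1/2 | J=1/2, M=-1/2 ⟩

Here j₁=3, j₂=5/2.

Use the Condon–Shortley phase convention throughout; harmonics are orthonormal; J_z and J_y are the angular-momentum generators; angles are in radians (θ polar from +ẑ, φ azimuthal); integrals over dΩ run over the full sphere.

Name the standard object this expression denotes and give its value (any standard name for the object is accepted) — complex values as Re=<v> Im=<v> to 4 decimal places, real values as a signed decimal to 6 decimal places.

This is a Clebsch–Gordan (vector-coupling) coefficient.
√[2·5!1!0!/7! · 2!4!3!2!0!1!] = √(192/7)
  +(−1)^3/∏(3,2,1,0,0,0)! = -1/12  (running -1/12)
⟨..|..⟩ = √(192/7)·(-1/12) = -0.436436

Clebsch–Gordan coefficient, −√(4/21) ≈ -0.436436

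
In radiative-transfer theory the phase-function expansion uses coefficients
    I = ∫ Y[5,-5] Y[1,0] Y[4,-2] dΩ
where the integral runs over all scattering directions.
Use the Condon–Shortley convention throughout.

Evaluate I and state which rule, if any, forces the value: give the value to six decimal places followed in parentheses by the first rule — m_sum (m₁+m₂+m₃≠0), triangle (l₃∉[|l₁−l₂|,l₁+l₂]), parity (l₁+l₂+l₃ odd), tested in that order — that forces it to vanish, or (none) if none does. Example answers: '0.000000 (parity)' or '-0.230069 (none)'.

0.000000 (m_sum)

Σmᵢ = -7 ≠ 0, so the φ-integral vanishes; I = 0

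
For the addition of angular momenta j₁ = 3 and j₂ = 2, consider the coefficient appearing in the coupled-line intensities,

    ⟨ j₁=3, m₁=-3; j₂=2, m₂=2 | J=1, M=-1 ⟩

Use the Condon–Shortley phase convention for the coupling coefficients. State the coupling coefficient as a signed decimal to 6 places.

+0.654654

j₁+j₂−J=4  J+j₁−j₂=2  J−j₁+j₂=0  j₁+j₂+J+1=7
(j₁±m₁, j₂±m₂, J±M) = (0,6,4,0,0,2)
P² = 6912/7
sum k=4..4:
  [4] +1/48 = 1/48
S = 1/48
C² = P²·S² = 3/7 ; C = +0.654654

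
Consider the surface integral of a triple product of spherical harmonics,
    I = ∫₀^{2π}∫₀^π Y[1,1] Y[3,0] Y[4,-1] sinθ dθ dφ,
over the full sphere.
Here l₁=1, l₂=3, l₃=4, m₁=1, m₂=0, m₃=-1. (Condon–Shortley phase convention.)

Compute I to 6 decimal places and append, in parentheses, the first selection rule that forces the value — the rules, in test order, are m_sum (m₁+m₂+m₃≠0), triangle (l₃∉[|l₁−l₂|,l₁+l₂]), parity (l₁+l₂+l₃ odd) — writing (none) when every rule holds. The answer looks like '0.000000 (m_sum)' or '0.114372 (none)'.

-0.194664 (none)

Rules hold: Σm=0, L=8 even, 2≤4≤4.
N = 3·7·9 = 189
Δ = 0!·2!·6!/9! = 1/252
Racah Σ t=0..0: t=0:+1/36 = 1/36
⇒ 3j(1 3 4; 0 0 0)² = 4/63, sgn +1
Racah Σ t=0..0: t=0:+1/72 = 1/72
⇒ 3j(1 3 4; 1 0 -1)² = 5/126, sgn -1
4πI² = N·(3j₀)²·(3jₘ)² = 10/21
I = -1·√(0.47619/4π) = -0.19466390
No selection rule forces the value: the integral is nonzero (none).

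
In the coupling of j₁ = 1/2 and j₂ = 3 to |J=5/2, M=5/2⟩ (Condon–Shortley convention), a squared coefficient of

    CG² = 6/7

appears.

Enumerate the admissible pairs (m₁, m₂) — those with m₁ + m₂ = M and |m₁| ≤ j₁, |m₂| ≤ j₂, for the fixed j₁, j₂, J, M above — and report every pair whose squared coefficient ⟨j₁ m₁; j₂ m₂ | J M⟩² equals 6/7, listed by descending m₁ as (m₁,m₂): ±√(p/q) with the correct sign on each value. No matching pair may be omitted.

Admissible pairs with m₁+m₂ = M = 5/2: (-1/2,3), (1/2,2)
  (m₁,m₂)=(1/2,2): CG² = 1/7, CG = +√(1/7)
  (m₁,m₂)=(-1/2,3): CG² = 6/7, CG = −√(6/7)   ← matches the target
Pairs with CG² = 6/7: (-1/2,3): −√(6/7)

(-1/2,3): −√(6/7)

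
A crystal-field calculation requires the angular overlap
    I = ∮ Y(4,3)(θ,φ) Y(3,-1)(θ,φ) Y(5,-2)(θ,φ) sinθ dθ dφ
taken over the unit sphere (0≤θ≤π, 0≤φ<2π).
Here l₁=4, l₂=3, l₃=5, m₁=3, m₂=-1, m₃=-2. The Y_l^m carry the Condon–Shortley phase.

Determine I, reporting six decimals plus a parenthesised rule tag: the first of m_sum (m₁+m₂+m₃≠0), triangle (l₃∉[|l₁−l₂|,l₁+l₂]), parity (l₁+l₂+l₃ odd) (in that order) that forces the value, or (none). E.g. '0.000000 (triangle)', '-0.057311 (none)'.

-0.171363 (none)

Checks pass: Σm=0; 12 even; l₃=5∈[1,7].
(2·4+1)(2·3+1)(2·5+1) = 693
Δ: 2! 6! 4! / 13! → 1/180180
sum: t=0:+1/576 t=1:−1/144 t=2:+1/576 = -1/288
3j²(4 3 5; 0 0 0) = Δ·Π!·Σ² = 20/1001  (sign +1)
sum: t=0:+1/960 t=1:−1/4320 = 7/8640
3j²(4 3 5; 3 -1 -2) = Δ·Π!·Σ² = 343/12870  (sign -1)
combine: 4πI² = 693·20/1001·343/12870 = 686/1859
take √, sign -1: I = -0.17136315
No selection rule forces the value: the integral is nonzero (none).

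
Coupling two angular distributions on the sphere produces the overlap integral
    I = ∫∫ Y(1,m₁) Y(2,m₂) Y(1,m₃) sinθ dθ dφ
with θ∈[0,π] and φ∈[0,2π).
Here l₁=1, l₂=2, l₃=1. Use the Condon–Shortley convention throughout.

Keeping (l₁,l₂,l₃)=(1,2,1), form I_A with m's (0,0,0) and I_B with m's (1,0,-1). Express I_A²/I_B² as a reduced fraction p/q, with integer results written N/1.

Shared (l₁,l₂,l₃)=(1,2,1): N and (l;000)² cancel in I_A²/I_B².
A: Δ = 2!·0!·2!/5! = 1/30; Racah Σ t=1..1: t=1:−1/1 = -1/1; ⇒ 3j(1 2 1; 0 0 0)² = 2/15, sgn +1
B: Δ = 2!·0!·2!/5! = 1/30; Racah Σ t=0..0: t=0:+1/4 = 1/4; ⇒ 3j(1 2 1; 1 0 -1)² = 1/30, sgn +1
I_A²/I_B² = (2/15)/(1/30) = 4/1

4/1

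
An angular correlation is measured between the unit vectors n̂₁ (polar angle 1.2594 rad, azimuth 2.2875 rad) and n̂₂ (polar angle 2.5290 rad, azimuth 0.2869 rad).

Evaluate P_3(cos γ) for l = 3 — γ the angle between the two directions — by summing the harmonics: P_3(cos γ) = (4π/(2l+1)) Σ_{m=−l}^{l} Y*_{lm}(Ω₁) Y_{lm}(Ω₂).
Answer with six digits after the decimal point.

Addition theorem: P_3(cos γ) = (4π/7) Σ_m Y*_{lm}(Ω₁) Y_{lm}(Ω₂), m = −3…3:
  term(m=-3) = (0.027421, -0.007926)   from Y*(Ω₁)=(0.301157, 0.197014), Y(Ω₂)=(0.051706, -0.060144)
  term(m=-2) = (0.051197, 0.059421)   from Y*(Ω₁)=(-0.038859, -0.281056), Y(Ω₂)=(-0.232168, 0.150060)
  term(m=-1) = (0.029666, -0.064718)   from Y*(Ω₁)=(0.107234, -0.123081), Y(Ω₂)=(0.418293, -0.123413)
  term(m=+0) = (0.030648, 0.000000)   from Y*(Ω₁)=(-0.289344, -0.000000), Y(Ω₂)=(-0.105924, 0.000000)
  term(m=+1) = (0.029666, 0.064718)   from Y*(Ω₁)=(-0.107234, -0.123081), Y(Ω₂)=(-0.418293, -0.123413)
  term(m=+2) = (0.051197, -0.059421)   from Y*(Ω₁)=(-0.038859, 0.281056), Y(Ω₂)=(-0.232168, -0.150060)
  term(m=+3) = (0.027421, 0.007926)   from Y*(Ω₁)=(-0.301157, 0.197014), Y(Ω₂)=(-0.051706, -0.060144)
Total Σ_m = (0.247216, -0.000000). Multiply by 1.795196: (0.443800, -0.000000). P_3(cos γ) = 0.443800

0.443800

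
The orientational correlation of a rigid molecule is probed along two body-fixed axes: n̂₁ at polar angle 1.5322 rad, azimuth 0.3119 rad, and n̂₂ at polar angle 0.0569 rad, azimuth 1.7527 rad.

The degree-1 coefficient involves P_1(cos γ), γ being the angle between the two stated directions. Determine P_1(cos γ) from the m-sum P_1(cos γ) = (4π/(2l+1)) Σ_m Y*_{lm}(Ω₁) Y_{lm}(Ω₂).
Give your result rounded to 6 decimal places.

0.045891

Summing Y*_{l m}(θ₁,φ₁)·Y_{l m}(θ₂,φ₂) over m ∈ [−1, 1]; prefactor 4π/(2·1+1) = 4.188790:
  [-1]  conj(Y_{1,-1})(Ω₁) = (0.328580, 0.105942) ; Y_{1,-1}(Ω₂) = (-0.003554, -0.019324) ; Δ = (0.000879, -0.006726)
  [+0]  conj(Y_{1,0})(Ω₁) = (0.018854, -0.000000) ; Y_{1,0}(Ω₂) = (0.487812, 0.000000) ; Δ = (0.009197, 0.000000)
  [+1]  conj(Y_{1,1})(Ω₁) = (-0.328580, 0.105942) ; Y_{1,1}(Ω₂) = (0.003554, -0.019324) ; Δ = (0.000879, 0.006726)
Σ over m = (0.010956, 0.000000); ×(4π/3) → (0.045891, 0.000000). Real part: 0.045891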